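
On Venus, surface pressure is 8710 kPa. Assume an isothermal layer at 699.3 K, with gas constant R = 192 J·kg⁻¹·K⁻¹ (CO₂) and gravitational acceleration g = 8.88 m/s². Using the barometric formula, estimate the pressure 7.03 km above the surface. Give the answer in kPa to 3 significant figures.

Scale height: H = RT/g = 192 × 699.3 / 8.88 = 15120 m.
Barometric formula: P = P₀ exp(−z/H).
z/H = 7030.0/15120 = 0.46495; exp(−0.46495) = 0.62817.
P = 8710 × 0.62817 = 5471.4 kPa.

P ≈ 5470 kPa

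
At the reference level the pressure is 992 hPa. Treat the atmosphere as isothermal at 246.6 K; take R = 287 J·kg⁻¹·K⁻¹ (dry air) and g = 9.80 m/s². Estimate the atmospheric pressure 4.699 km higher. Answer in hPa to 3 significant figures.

P ≈ 518 hPa

Scale height: H = RT/g = 287 × 246.6 / 9.80 = 7221.9 m.
Barometric formula: P = P₀ exp(−z/H).
z/H = 4699.0/7221.9 = 0.65066; exp(−0.65066) = 0.52170.
P = 992 × 0.52170 = 517.53 hPa.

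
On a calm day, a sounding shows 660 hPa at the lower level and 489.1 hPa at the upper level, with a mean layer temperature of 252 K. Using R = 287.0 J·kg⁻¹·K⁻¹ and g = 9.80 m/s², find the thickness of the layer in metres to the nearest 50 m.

Δz ≈ 2200 m

Hypsometric equation: Δz = (R T̄/g) ln(P₁/P₂).
R T̄/g = 287.0 × 252 / 9.80 = 7380.0 m.
ln(660/489.1) = ln(1.3494) = 0.29966.
Δz = 7380.0 × 0.29966 = 2211.5 m.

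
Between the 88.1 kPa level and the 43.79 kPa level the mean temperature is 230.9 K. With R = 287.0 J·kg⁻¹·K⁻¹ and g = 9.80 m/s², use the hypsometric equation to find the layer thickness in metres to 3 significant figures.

Δz ≈ 4730 m

Hypsometric equation: Δz = (R T̄/g) ln(P₁/P₂).
R T̄/g = 287.0 × 230.9 / 9.80 = 6762.1 m.
ln(88.1/43.79) = ln(2.0119) = 0.69908.
Δz = 6762.1 × 0.69908 = 4727.2 m.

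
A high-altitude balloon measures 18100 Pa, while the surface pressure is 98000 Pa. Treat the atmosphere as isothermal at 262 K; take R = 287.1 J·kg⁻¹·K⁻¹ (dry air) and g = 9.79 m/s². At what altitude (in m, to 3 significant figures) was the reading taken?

Scale height: H = RT/g = 287.1 × 262 / 9.79 = 7683.4 m.
Invert the barometric formula: z = H ln(P₀/P).
P₀/P = 98000/18100 = 5.4144; ln(5.4144) = 1.6891.
z = 7683.4 × 1.6891 = 12978 m.

z ≈ 13000 m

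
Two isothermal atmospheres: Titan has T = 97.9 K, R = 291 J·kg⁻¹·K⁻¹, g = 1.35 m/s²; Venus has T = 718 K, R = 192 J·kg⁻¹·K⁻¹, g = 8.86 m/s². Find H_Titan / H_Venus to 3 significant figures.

H_Titan/H_Venus ≈ 1.36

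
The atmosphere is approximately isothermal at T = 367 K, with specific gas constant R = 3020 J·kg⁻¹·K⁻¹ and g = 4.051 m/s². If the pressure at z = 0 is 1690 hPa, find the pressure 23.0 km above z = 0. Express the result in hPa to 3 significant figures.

P ≈ 1550 hPa

Scale height: H = RT/g = 3020 × 367 / 4.051 = 273600 m.
Barometric formula: P = P₀ exp(−z/H).
z/H = 23000/273600 = 0.084064; exp(−0.084064) = 0.91937.
P = 1690 × 0.91937 = 1553.7 hPa.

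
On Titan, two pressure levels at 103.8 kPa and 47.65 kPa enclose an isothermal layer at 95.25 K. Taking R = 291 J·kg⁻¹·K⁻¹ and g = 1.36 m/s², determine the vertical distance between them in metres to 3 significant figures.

Δz ≈ 15900 m

Hypsometric equation: Δz = (R T̄/g) ln(P₁/P₂).
R T̄/g = 291 × 95.25 / 1.36 = 20381 m.
ln(103.8/47.65) = ln(2.1784) = 0.77859.
Δz = 20381 × 0.77859 = 15868 m.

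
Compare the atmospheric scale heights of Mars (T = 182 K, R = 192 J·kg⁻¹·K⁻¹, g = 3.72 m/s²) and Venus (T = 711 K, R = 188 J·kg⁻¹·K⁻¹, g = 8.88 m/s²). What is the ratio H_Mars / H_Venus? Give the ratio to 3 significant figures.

H = RT/g for each body.
H_Mars = 192 × 182 / 3.72 = 9393.5 m.
H_Venus = 188 × 711 / 8.88 = 15053 m.
H_Mars/H_Venus = 9393.5/15053 = 0.62403.

H_Mars/H_Venus ≈ 0.624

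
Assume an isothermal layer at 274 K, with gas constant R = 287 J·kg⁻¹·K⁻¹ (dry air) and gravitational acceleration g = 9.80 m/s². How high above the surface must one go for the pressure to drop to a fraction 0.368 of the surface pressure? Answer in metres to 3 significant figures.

z ≈ 8020 m

Scale height: H = RT/g = 287 × 274 / 9.80 = 8024.3 m.
Set P/P₀ = exp(−z/H) = 0.368, so z = −H ln(0.368).
−ln(0.368) = 0.99967; z = 8024.3 × 0.99967 = 8021.7 m.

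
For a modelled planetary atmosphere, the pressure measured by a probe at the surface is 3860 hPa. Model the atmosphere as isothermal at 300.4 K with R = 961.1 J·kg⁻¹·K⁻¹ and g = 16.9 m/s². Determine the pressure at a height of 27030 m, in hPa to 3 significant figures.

P ≈ 793 hPa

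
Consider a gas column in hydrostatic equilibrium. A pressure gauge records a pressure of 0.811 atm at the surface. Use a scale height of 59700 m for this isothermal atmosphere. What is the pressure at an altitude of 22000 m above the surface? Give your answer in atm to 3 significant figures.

Barometric formula: P = P₀ exp(−z/H).
z/H = 22000/59700 = 0.36851; exp(−0.36851) = 0.69176.
P = 0.811 × 0.69176 = 0.56102 atm.

P ≈ 0.561 atm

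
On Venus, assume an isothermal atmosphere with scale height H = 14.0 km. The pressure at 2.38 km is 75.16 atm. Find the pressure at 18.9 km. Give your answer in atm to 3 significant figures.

Between two levels, P₂ = P₁ exp(−Δz/H) with Δz = z₂ − z₁.
Δz = 18900 − 2380.0 = 16520 m; Δz/H = 16520/14000 = 1.1800.
P₂ = 75.16 × exp(−1.1800) = 75.16 × 0.30728 = 23.095 atm.

P ≈ 23.1 atm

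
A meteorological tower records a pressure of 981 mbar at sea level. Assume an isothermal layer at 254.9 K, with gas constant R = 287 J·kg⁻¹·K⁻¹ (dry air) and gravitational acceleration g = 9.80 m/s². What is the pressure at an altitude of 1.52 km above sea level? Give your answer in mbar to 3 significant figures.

Scale height: H = RT/g = 287 × 254.9 / 9.80 = 7464.9 m.
Barometric formula: P = P₀ exp(−z/H).
z/H = 1520.0/7464.9 = 0.20362; exp(−0.20362) = 0.81577.
P = 981 × 0.81577 = 800.27 mbar.

P ≈ 800 mbar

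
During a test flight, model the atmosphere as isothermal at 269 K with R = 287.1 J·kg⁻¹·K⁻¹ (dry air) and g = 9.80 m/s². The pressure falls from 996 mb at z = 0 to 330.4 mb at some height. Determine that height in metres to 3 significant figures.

Scale height: H = RT/g = 287.1 × 269 / 9.80 = 7880.6 m.
Invert the barometric formula: z = H ln(P₀/P).
P₀/P = 996/330.4 = 3.0145; ln(3.0145) = 1.1034.
z = 7880.6 × 1.1034 = 8695.5 m.

z ≈ 8700 m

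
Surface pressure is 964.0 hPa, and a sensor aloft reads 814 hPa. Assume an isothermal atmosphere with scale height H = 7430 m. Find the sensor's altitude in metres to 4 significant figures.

Invert the barometric formula: z = H ln(P₀/P).
P₀/P = 964.0/814 = 1.1843; ln(1.1843) = 0.16915.
z = 7430.0 × 0.16915 = 1256.8 m.

z ≈ 1257 m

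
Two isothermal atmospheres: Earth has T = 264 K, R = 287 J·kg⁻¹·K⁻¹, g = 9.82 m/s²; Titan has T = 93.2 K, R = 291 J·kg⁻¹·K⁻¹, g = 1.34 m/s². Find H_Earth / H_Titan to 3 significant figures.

H = RT/g for each body.
H_Earth = 287 × 264 / 9.82 = 7715.7 m.
H_Titan = 291 × 93.2 / 1.34 = 20240 m.
H_Earth/H_Titan = 7715.7/20240 = 0.38121.

H_Earth/H_Titan ≈ 0.381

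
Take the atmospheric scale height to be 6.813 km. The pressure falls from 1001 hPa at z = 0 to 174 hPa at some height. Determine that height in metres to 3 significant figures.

Invert the barometric formula: z = H ln(P₀/P).
P₀/P = 1001/174 = 5.7529; ln(5.7529) = 1.7497.
z = 6813.0 × 1.7497 = 11921 m.

z ≈ 11900 m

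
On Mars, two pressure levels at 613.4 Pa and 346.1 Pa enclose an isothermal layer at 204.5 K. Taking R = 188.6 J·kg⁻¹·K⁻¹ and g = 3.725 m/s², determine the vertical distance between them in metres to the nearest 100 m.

Hypsometric equation: Δz = (R T̄/g) ln(P₁/P₂).
R T̄/g = 188.6 × 204.5 / 3.725 = 10354 m.
ln(613.4/346.1) = ln(1.7723) = 0.57228.
Δz = 10354 × 0.57228 = 5925.4 m.

Δz ≈ 5900 m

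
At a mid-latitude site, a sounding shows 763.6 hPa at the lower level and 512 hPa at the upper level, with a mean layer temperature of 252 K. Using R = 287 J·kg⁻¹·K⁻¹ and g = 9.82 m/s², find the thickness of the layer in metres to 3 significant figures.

Δz ≈ 2940 m

Hypsometric equation: Δz = (R T̄/g) ln(P₁/P₂).
R T̄/g = 287 × 252 / 9.82 = 7365.0 m.
ln(763.6/512) = ln(1.4914) = 0.39972.
Δz = 7365.0 × 0.39972 = 2943.9 m.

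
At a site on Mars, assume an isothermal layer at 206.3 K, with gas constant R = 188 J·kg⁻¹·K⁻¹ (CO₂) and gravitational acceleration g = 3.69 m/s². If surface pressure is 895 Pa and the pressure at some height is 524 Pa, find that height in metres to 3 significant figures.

Scale height: H = RT/g = 188 × 206.3 / 3.69 = 10511 m.
Invert the barometric formula: z = H ln(P₀/P).
P₀/P = 895/524 = 1.7080; ln(1.7080) = 0.53532.
z = 10511 × 0.53532 = 5626.7 m.

z ≈ 5630 m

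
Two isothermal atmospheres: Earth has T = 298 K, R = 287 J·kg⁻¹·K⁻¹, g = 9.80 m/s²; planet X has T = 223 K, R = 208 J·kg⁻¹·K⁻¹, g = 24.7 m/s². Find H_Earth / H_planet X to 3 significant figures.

H_Earth/H_planet X ≈ 4.65

H = RT/g for each body.
H_Earth = 287 × 298 / 9.80 = 8727.1 m.
H_planet X = 208 × 223 / 24.7 = 1877.9 m.
H_Earth/H_planet X = 8727.1/1877.9 = 4.6473.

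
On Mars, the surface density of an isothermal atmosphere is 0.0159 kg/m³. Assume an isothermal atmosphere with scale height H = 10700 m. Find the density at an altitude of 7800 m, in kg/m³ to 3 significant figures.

ρ ≈ 0.00767 kg/m³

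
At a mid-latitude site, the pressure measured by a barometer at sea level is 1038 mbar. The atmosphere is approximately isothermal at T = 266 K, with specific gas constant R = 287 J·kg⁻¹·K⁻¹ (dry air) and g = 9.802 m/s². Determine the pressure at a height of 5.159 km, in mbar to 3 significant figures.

P ≈ 535 mbar

Scale height: H = RT/g = 287 × 266 / 9.802 = 7788.4 m.
Barometric formula: P = P₀ exp(−z/H).
z/H = 5159.0/7788.4 = 0.66240; exp(−0.66240) = 0.51561.
P = 1038 × 0.51561 = 535.20 mbar.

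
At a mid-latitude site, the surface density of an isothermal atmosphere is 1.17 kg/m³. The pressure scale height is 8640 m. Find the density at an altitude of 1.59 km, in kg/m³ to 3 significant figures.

In an isothermal atmosphere, density decays like pressure: ρ = ρ₀ exp(−z/H).
z/H = 1590.0/8640.0 = 0.18403; exp(−0.18403) = 0.83191.
ρ = 1.17 × 0.83191 = 0.97333 kg/m³.

ρ ≈ 0.973 kg/m³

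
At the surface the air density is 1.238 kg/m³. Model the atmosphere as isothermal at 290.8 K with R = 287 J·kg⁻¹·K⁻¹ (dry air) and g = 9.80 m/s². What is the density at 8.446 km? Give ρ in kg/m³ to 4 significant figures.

Scale height: H = RT/g = 287 × 290.8 / 9.80 = 8516.3 m.
In an isothermal atmosphere, density decays like pressure: ρ = ρ₀ exp(−z/H).
z/H = 8446.0/8516.3 = 0.99175; exp(−0.99175) = 0.37093.
ρ = 1.238 × 0.37093 = 0.45921 kg/m³.

ρ ≈ 0.4592 kg/m³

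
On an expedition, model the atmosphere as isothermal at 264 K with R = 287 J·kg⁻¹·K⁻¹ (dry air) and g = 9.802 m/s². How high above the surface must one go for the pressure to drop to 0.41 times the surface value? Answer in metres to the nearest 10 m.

Scale height: H = RT/g = 287 × 264 / 9.802 = 7729.9 m.
Set P/P₀ = exp(−z/H) = 0.41, so z = −H ln(0.41).
−ln(0.41) = 0.89160; z = 7729.9 × 0.89160 = 6892.0 m.

z ≈ 6890 m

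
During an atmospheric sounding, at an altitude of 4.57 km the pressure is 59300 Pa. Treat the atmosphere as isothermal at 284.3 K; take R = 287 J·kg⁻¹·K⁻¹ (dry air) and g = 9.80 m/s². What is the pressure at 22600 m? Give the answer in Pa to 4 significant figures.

P ≈ 6801 Pa

Scale height: H = RT/g = 287 × 284.3 / 9.80 = 8325.9 m.
Between two levels, P₂ = P₁ exp(−Δz/H) with Δz = z₂ − z₁.
Δz = 22600 − 4570.0 = 18030 m; Δz/H = 18030/8325.9 = 2.1655.
P₂ = 59300 × exp(−2.1655) = 59300 × 0.11469 = 6801.1 Pa.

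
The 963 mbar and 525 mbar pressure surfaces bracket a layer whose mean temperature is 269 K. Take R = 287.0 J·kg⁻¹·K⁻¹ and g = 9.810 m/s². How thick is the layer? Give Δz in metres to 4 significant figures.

Hypsometric equation: Δz = (R T̄/g) ln(P₁/P₂).
R T̄/g = 287.0 × 269 / 9.810 = 7869.8 m.
ln(963/525) = ln(1.8343) = 0.60666.
Δz = 7869.8 × 0.60666 = 4774.3 m.

Δz ≈ 4774 m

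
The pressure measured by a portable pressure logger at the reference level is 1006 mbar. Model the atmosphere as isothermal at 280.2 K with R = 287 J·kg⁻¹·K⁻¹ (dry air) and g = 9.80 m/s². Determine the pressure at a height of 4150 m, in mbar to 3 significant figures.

Scale height: H = RT/g = 287 × 280.2 / 9.80 = 8205.9 m.
Barometric formula: P = P₀ exp(−z/H).
z/H = 4150.0/8205.9 = 0.50573; exp(−0.50573) = 0.60307.
P = 1006 × 0.60307 = 606.69 mbar.

P ≈ 607 mbar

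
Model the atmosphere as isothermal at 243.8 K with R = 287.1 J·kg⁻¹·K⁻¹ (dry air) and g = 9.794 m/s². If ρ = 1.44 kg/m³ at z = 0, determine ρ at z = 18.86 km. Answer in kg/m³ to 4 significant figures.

Scale height: H = RT/g = 287.1 × 243.8 / 9.794 = 7146.7 m.
In an isothermal atmosphere, density decays like pressure: ρ = ρ₀ exp(−z/H).
z/H = 18860/7146.7 = 2.6390; exp(−2.6390) = 0.071433.
ρ = 1.44 × 0.071433 = 0.10286 kg/m³.

ρ ≈ 0.1029 kg/m³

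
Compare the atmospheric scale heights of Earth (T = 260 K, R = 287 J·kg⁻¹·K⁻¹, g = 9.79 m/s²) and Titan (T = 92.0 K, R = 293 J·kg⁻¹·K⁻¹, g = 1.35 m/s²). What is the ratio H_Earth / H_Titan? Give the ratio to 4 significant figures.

H_Earth/H_Titan ≈ 0.3817

H = RT/g for each body.
H_Earth = 287 × 260 / 9.79 = 7622.1 m.
H_Titan = 293 × 92.0 / 1.35 = 19967 m.
H_Earth/H_Titan = 7622.1/19967 = 0.38173.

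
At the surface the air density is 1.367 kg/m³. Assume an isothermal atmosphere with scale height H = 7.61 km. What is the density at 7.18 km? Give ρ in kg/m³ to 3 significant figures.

In an isothermal atmosphere, density decays like pressure: ρ = ρ₀ exp(−z/H).
z/H = 7180.0/7610.0 = 0.94350; exp(−0.94350) = 0.38926.
ρ = 1.367 × 0.38926 = 0.53212 kg/m³.

ρ ≈ 0.532 kg/m³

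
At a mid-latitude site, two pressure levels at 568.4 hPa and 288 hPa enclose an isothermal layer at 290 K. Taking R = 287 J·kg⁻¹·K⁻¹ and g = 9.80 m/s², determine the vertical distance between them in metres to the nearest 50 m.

Δz ≈ 5750 m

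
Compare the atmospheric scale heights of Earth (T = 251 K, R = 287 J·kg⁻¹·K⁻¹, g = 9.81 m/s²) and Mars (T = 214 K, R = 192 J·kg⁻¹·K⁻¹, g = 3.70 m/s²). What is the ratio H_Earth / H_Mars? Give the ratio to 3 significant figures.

H_Earth/H_Mars ≈ 0.661

H = RT/g for each body.
H_Earth = 287 × 251 / 9.81 = 7343.2 m.
H_Mars = 192 × 214 / 3.70 = 11105 m.
H_Earth/H_Mars = 7343.2/11105 = 0.66125.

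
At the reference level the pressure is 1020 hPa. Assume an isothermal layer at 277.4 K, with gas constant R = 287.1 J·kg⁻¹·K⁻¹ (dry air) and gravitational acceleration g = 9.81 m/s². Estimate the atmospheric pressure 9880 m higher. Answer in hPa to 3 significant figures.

P ≈ 302 hPa

Scale height: H = RT/g = 287.1 × 277.4 / 9.81 = 8118.4 m.
Barometric formula: P = P₀ exp(−z/H).
z/H = 9880.0/8118.4 = 1.2170; exp(−1.2170) = 0.29612.
P = 1020 × 0.29612 = 302.04 hPa.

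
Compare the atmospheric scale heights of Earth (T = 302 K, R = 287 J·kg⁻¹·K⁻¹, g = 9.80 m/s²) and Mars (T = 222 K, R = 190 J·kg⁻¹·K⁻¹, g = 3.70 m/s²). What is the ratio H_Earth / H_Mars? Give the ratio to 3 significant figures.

H = RT/g for each body.
H_Earth = 287 × 302 / 9.80 = 8844.3 m.
H_Mars = 190 × 222 / 3.70 = 11400 m.
H_Earth/H_Mars = 8844.3/11400 = 0.77582.

H_Earth/H_Mars ≈ 0.776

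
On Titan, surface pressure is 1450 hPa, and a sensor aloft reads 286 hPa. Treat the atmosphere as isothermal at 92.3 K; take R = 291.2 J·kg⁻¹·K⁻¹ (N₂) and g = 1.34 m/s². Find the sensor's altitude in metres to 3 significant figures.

z ≈ 32600 m

Scale height: H = RT/g = 291.2 × 92.3 / 1.34 = 20058 m.
Invert the barometric formula: z = H ln(P₀/P).
P₀/P = 1450/286 = 5.0699; ln(5.0699) = 1.6233.
z = 20058 × 1.6233 = 32560 m.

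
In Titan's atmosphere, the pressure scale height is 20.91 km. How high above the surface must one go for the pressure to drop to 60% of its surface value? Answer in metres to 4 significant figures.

z ≈ 10680 m

Set P/P₀ = exp(−z/H) = 0.6, so z = −H ln(0.6).
−ln(0.6) = 0.51083; z = 20910 × 0.51083 = 10681 m.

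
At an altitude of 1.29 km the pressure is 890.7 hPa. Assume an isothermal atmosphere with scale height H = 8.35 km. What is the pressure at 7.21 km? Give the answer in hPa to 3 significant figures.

Between two levels, P₂ = P₁ exp(−Δz/H) with Δz = z₂ − z₁.
Δz = 7210.0 − 1290.0 = 5920.0 m; Δz/H = 5920.0/8350.0 = 0.70898.
P₂ = 890.7 × exp(−0.70898) = 890.7 × 0.49215 = 438.36 hPa.

P ≈ 438 hPa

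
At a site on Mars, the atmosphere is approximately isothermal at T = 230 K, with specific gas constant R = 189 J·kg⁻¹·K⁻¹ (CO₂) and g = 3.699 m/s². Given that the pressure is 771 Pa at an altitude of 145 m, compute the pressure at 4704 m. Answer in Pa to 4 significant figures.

P ≈ 523.1 Pa

Scale height: H = RT/g = 189 × 230 / 3.699 = 11752 m.
Between two levels, P₂ = P₁ exp(−Δz/H) with Δz = z₂ − z₁.
Δz = 4704.0 − 145.00 = 4559.0 m; Δz/H = 4559.0/11752 = 0.38793.
P₂ = 771 × exp(−0.38793) = 771 × 0.67846 = 523.09 Pa.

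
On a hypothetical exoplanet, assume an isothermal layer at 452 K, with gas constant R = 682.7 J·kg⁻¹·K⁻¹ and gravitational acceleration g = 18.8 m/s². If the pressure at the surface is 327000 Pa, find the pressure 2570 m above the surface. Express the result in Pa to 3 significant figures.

P ≈ 280000 Pa

Scale height: H = RT/g = 682.7 × 452 / 18.8 = 16414 m.
Barometric formula: P = P₀ exp(−z/H).
z/H = 2570.0/16414 = 0.15657; exp(−0.15657) = 0.85507.
P = 327000 × 0.85507 = 279610 Pa.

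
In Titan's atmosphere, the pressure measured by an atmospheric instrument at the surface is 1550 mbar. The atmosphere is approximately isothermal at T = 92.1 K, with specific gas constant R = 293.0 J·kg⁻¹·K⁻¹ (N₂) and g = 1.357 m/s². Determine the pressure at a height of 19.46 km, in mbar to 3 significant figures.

Scale height: H = RT/g = 293.0 × 92.1 / 1.357 = 19886 m.
Barometric formula: P = P₀ exp(−z/H).
z/H = 19460/19886 = 0.97858; exp(−0.97858) = 0.37584.
P = 1550 × 0.37584 = 582.55 mbar.

P ≈ 583 mbar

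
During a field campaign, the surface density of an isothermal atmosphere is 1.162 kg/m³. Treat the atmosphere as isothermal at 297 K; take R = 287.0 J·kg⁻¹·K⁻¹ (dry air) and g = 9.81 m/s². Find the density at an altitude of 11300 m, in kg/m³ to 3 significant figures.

Scale height: H = RT/g = 287.0 × 297 / 9.81 = 8689.0 m.
In an isothermal atmosphere, density decays like pressure: ρ = ρ₀ exp(−z/H).
z/H = 11300/8689.0 = 1.3005; exp(−1.3005) = 0.27240.
ρ = 1.162 × 0.27240 = 0.31653 kg/m³.

ρ ≈ 0.317 kg/m³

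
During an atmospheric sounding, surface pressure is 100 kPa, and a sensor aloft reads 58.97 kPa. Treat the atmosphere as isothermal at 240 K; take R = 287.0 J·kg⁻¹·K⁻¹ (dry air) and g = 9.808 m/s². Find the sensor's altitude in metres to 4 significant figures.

Scale height: H = RT/g = 287.0 × 240 / 9.808 = 7022.8 m.
Invert the barometric formula: z = H ln(P₀/P).
P₀/P = 100/58.97 = 1.6958; ln(1.6958) = 0.52815.
z = 7022.8 × 0.52815 = 3709.1 m.

z ≈ 3709 m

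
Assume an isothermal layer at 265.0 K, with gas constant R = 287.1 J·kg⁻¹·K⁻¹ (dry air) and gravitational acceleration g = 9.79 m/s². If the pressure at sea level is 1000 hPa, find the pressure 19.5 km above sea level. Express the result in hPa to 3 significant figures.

P ≈ 81.3 hPa

Scale height: H = RT/g = 287.1 × 265.0 / 9.79 = 7771.3 m.
Barometric formula: P = P₀ exp(−z/H).
z/H = 19500/7771.3 = 2.5092; exp(−2.5092) = 0.081333.
P = 1000 × 0.081333 = 81.333 hPa.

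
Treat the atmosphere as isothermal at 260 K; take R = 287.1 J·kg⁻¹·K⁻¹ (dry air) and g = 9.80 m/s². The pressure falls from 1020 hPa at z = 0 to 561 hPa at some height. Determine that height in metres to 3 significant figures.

Scale height: H = RT/g = 287.1 × 260 / 9.80 = 7616.9 m.
Invert the barometric formula: z = H ln(P₀/P).
P₀/P = 1020/561 = 1.8182; ln(1.8182) = 0.59785.
z = 7616.9 × 0.59785 = 4553.8 m.

z ≈ 4550 m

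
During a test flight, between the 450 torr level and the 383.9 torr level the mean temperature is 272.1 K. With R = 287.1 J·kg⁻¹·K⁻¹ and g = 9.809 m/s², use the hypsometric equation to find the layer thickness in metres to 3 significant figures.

Δz ≈ 1270 m

Hypsometric equation: Δz = (R T̄/g) ln(P₁/P₂).
R T̄/g = 287.1 × 272.1 / 9.809 = 7964.1 m.
ln(450/383.9) = ln(1.1722) = 0.15888.
Δz = 7964.1 × 0.15888 = 1265.3 m.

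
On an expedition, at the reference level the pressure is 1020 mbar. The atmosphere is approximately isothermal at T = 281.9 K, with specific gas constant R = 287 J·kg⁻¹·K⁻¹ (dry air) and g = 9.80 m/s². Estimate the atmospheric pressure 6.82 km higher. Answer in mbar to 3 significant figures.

P ≈ 447 mbar

Scale height: H = RT/g = 287 × 281.9 / 9.80 = 8255.6 m.
Barometric formula: P = P₀ exp(−z/H).
z/H = 6820.0/8255.6 = 0.82611; exp(−0.82611) = 0.43775.
P = 1020 × 0.43775 = 446.50 mbar.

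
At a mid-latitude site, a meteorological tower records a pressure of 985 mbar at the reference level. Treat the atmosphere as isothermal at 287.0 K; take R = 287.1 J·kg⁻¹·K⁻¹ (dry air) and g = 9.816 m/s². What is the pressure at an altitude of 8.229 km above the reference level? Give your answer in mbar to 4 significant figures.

Scale height: H = RT/g = 287.1 × 287.0 / 9.816 = 8394.2 m.
Barometric formula: P = P₀ exp(−z/H).
z/H = 8229.0/8394.2 = 0.98032; exp(−0.98032) = 0.37519.
P = 985 × 0.37519 = 369.56 mbar.

P ≈ 369.6 mbar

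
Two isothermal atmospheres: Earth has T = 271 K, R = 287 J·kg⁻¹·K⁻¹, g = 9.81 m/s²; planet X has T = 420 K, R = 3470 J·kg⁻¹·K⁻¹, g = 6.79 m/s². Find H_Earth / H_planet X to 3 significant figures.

H_Earth/H_planet X ≈ 0.0369

H = RT/g for each body.
H_Earth = 287 × 271 / 9.81 = 7928.3 m.
H_planet X = 3470 × 420 / 6.79 = 214640 m.
H_Earth/H_planet X = 7928.3/214640 = 0.036938.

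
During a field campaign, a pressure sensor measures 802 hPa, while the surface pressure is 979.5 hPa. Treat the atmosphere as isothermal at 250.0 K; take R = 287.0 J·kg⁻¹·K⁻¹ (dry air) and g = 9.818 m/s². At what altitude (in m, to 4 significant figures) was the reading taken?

Scale height: H = RT/g = 287.0 × 250.0 / 9.818 = 7308.0 m.
Invert the barometric formula: z = H ln(P₀/P).
P₀/P = 979.5/802 = 1.2213; ln(1.2213) = 0.19992.
z = 7308.0 × 0.19992 = 1461.0 m.

z ≈ 1461 m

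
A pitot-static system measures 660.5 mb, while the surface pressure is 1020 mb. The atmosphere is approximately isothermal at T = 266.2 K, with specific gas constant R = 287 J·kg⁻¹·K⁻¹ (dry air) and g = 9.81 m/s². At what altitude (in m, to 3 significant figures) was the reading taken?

z ≈ 3380 m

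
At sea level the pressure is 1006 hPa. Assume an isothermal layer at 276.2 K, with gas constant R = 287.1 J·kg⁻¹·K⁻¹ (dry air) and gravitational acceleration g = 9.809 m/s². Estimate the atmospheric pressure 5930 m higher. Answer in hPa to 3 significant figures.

Scale height: H = RT/g = 287.1 × 276.2 / 9.809 = 8084.1 m.
Barometric formula: P = P₀ exp(−z/H).
z/H = 5930.0/8084.1 = 0.73354; exp(−0.73354) = 0.48021.
P = 1006 × 0.48021 = 483.09 hPa.

P ≈ 483 hPa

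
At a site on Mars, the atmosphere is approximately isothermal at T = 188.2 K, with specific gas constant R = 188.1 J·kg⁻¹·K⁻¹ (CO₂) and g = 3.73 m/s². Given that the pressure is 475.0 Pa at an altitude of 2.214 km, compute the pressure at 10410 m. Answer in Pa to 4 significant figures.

Scale height: H = RT/g = 188.1 × 188.2 / 3.73 = 9490.7 m.
Between two levels, P₂ = P₁ exp(−Δz/H) with Δz = z₂ − z₁.
Δz = 10410 − 2214.0 = 8196.0 m; Δz/H = 8196.0/9490.7 = 0.86358.
P₂ = 475.0 × exp(−0.86358) = 475.0 × 0.42165 = 200.28 Pa.

P ≈ 200.3 Pa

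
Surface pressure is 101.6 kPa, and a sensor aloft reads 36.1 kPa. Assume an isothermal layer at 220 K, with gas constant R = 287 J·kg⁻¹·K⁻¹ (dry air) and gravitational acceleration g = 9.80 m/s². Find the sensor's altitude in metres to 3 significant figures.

Scale height: H = RT/g = 287 × 220 / 9.80 = 6442.9 m.
Invert the barometric formula: z = H ln(P₀/P).
P₀/P = 101.6/36.1 = 2.8144; ln(2.8144) = 1.0347.
z = 6442.9 × 1.0347 = 6666.5 m.

z ≈ 6670 m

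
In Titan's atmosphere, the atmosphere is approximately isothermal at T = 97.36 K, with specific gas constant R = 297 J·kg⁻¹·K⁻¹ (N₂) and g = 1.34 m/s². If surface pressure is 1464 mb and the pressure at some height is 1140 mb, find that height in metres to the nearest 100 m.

Scale height: H = RT/g = 297 × 97.36 / 1.34 = 21579 m.
Invert the barometric formula: z = H ln(P₀/P).
P₀/P = 1464/1140 = 1.2842; ln(1.2842) = 0.25014.
z = 21579 × 0.25014 = 5397.8 m.

z ≈ 5400 m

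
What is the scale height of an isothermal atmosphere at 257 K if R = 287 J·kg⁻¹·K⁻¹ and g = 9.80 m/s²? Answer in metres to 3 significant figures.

The scale height of an isothermal atmosphere is H = RT/g.
H = 287 × 257 / 9.80 = 73759/9.80 = 7526.4 m.

H ≈ 7530 m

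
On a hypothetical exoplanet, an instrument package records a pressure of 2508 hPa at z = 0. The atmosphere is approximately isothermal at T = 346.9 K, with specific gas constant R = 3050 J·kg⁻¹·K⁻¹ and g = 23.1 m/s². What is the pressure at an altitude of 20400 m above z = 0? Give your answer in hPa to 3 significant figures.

P ≈ 1610 hPa

Scale height: H = RT/g = 3050 × 346.9 / 23.1 = 45803 m.
Barometric formula: P = P₀ exp(−z/H).
z/H = 20400/45803 = 0.44539; exp(−0.44539) = 0.64057.
P = 2508 × 0.64057 = 1606.5 hPa.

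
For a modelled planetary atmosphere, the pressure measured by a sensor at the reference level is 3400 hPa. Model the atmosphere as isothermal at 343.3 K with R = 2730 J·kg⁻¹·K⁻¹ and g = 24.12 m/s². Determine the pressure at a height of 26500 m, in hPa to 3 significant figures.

Scale height: H = RT/g = 2730 × 343.3 / 24.12 = 38856 m.
Barometric formula: P = P₀ exp(−z/H).
z/H = 26500/38856 = 0.68201; exp(−0.68201) = 0.50560.
P = 3400 × 0.50560 = 1719.0 hPa.

P ≈ 1720 hPa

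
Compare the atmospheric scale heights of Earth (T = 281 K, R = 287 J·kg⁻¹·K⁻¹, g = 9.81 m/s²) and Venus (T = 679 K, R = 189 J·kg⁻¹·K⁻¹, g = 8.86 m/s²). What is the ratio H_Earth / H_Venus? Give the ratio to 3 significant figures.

H = RT/g for each body.
H_Earth = 287 × 281 / 9.81 = 8220.9 m.
H_Venus = 189 × 679 / 8.86 = 14484 m.
H_Earth/H_Venus = 8220.9/14484 = 0.56758.

H_Earth/H_Venus ≈ 0.568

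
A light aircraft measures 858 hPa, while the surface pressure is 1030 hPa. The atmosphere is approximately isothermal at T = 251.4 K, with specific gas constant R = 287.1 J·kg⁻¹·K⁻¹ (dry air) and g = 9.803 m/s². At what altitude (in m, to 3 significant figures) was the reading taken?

z ≈ 1350 m

Scale height: H = RT/g = 287.1 × 251.4 / 9.803 = 7362.7 m.
Invert the barometric formula: z = H ln(P₀/P).
P₀/P = 1030/858 = 1.2005; ln(1.2005) = 0.18274.
z = 7362.7 × 0.18274 = 1345.5 m.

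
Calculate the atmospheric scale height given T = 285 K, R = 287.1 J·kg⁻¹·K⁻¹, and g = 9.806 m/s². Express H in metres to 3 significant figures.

H ≈ 8340 m

The scale height of an isothermal atmosphere is H = RT/g.
H = 287.1 × 285 / 9.806 = 81824/9.806 = 8344.3 m.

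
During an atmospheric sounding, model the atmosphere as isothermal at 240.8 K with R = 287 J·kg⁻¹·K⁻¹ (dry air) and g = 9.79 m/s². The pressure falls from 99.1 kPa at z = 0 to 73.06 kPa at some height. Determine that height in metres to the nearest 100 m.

Scale height: H = RT/g = 287 × 240.8 / 9.79 = 7059.2 m.
Invert the barometric formula: z = H ln(P₀/P).
P₀/P = 99.1/73.06 = 1.3564; ln(1.3564) = 0.30483.
z = 7059.2 × 0.30483 = 2151.9 m.

z ≈ 2200 m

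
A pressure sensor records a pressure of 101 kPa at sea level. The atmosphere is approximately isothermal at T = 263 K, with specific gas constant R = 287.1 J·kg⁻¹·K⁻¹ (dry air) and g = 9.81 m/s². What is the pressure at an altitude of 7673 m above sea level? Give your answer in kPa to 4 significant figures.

P ≈ 37.27 kPa

Scale height: H = RT/g = 287.1 × 263 / 9.81 = 7697.0 m.
Barometric formula: P = P₀ exp(−z/H).
z/H = 7673.0/7697.0 = 0.99688; exp(−0.99688) = 0.36903.
P = 101 × 0.36903 = 37.272 kPa.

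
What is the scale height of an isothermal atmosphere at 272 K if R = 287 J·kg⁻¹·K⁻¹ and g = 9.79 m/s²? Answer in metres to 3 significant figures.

The scale height of an isothermal atmosphere is H = RT/g.
H = 287 × 272 / 9.79 = 78064/9.79 = 7973.9 m.

H ≈ 7970 m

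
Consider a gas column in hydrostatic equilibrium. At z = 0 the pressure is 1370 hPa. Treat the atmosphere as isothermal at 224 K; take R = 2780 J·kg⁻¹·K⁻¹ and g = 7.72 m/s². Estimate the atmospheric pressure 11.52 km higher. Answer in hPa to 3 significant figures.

P ≈ 1190 hPa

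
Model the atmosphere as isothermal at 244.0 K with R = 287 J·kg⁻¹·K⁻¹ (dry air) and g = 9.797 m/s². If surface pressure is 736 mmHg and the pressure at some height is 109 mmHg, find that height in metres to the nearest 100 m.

Scale height: H = RT/g = 287 × 244.0 / 9.797 = 7147.9 m.
Invert the barometric formula: z = H ln(P₀/P).
P₀/P = 736/109 = 6.7523; ln(6.7523) = 1.9099.
z = 7147.9 × 1.9099 = 13652 m.

z ≈ 13700 m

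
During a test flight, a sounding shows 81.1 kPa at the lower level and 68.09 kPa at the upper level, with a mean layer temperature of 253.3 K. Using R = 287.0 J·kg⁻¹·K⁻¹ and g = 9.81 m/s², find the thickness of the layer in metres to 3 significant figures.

Δz ≈ 1300 m

Hypsometric equation: Δz = (R T̄/g) ln(P₁/P₂).
R T̄/g = 287.0 × 253.3 / 9.81 = 7410.5 m.
ln(81.1/68.09) = ln(1.1911) = 0.17488.
Δz = 7410.5 × 0.17488 = 1295.9 m.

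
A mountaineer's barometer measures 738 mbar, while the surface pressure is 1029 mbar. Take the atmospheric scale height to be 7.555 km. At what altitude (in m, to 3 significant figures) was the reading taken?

z ≈ 2510 m

Invert the barometric formula: z = H ln(P₀/P).
P₀/P = 1029/738 = 1.3943; ln(1.3943) = 0.33239.
z = 7555.0 × 0.33239 = 2511.2 m.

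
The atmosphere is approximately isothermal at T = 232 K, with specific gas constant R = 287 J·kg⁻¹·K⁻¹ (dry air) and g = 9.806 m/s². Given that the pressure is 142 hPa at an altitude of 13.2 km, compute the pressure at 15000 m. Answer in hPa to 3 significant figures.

Scale height: H = RT/g = 287 × 232 / 9.806 = 6790.1 m.
Between two levels, P₂ = P₁ exp(−Δz/H) with Δz = z₂ − z₁.
Δz = 15000 − 13200 = 1800.0 m; Δz/H = 1800.0/6790.1 = 0.26509.
P₂ = 142 × exp(−0.26509) = 142 × 0.76714 = 108.93 hPa.

P ≈ 109 hPa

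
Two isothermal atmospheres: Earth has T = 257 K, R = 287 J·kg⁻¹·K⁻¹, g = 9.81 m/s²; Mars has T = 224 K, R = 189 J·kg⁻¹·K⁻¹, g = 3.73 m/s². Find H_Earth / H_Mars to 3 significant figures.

H_Earth/H_Mars ≈ 0.662

H = RT/g for each body.
H_Earth = 287 × 257 / 9.81 = 7518.8 m.
H_Mars = 189 × 224 / 3.73 = 11350 m.
H_Earth/H_Mars = 7518.8/11350 = 0.66245.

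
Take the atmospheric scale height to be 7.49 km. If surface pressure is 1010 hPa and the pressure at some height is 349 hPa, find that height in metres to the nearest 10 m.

Invert the barometric formula: z = H ln(P₀/P).
P₀/P = 1010/349 = 2.8940; ln(2.8940) = 1.0626.
z = 7490.0 × 1.0626 = 7958.9 m.

z ≈ 7960 m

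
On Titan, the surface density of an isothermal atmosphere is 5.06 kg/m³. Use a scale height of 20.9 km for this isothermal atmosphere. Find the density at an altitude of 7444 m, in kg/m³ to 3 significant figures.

ρ ≈ 3.54 kg/m³

In an isothermal atmosphere, density decays like pressure: ρ = ρ₀ exp(−z/H).
z/H = 7444.0/20900 = 0.35617; exp(−0.35617) = 0.70035.
ρ = 5.06 × 0.70035 = 3.5438 kg/m³.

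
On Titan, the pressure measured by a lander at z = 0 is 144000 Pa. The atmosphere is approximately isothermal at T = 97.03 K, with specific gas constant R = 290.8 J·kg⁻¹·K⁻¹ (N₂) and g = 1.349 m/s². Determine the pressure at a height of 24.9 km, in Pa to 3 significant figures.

Scale height: H = RT/g = 290.8 × 97.03 / 1.349 = 20916 m.
Barometric formula: P = P₀ exp(−z/H).
z/H = 24900/20916 = 1.1905; exp(−1.1905) = 0.30407.
P = 144000 × 0.30407 = 43786 Pa.

P ≈ 43800 Pa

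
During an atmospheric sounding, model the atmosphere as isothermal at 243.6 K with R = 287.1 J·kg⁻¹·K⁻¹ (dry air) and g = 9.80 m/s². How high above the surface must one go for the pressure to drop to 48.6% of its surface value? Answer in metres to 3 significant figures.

z ≈ 5150 m

Scale height: H = RT/g = 287.1 × 243.6 / 9.80 = 7136.5 m.
Set P/P₀ = exp(−z/H) = 0.486, so z = −H ln(0.486).
−ln(0.486) = 0.72155; z = 7136.5 × 0.72155 = 5149.3 m.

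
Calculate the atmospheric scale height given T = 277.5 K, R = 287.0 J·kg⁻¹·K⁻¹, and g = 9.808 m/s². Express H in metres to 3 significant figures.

H ≈ 8120 m

The scale height of an isothermal atmosphere is H = RT/g.
H = 287.0 × 277.5 / 9.808 = 79642/9.808 = 8120.1 m.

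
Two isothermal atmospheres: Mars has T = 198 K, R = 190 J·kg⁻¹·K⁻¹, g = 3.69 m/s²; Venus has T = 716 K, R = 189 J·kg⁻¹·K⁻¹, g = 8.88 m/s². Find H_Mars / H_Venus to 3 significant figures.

H = RT/g for each body.
H_Mars = 190 × 198 / 3.69 = 10195 m.
H_Venus = 189 × 716 / 8.88 = 15239 m.
H_Mars/H_Venus = 10195/15239 = 0.66901.

H_Mars/H_Venus ≈ 0.669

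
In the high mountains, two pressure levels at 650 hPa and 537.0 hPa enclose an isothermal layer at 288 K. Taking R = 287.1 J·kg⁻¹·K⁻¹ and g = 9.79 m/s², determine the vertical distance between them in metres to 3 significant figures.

Hypsometric equation: Δz = (R T̄/g) ln(P₁/P₂).
R T̄/g = 287.1 × 288 / 9.79 = 8445.8 m.
ln(650/537.0) = ln(1.2104) = 0.19095.
Δz = 8445.8 × 0.19095 = 1612.7 m.

Δz ≈ 1610 m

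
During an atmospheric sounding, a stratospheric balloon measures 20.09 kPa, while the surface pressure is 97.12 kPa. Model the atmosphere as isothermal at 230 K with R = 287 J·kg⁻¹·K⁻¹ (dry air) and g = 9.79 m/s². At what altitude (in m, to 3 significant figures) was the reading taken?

z ≈ 10600 m

Scale height: H = RT/g = 287 × 230 / 9.79 = 6742.6 m.
Invert the barometric formula: z = H ln(P₀/P).
P₀/P = 97.12/20.09 = 4.8342; ln(4.8342) = 1.5757.
z = 6742.6 × 1.5757 = 10624 m.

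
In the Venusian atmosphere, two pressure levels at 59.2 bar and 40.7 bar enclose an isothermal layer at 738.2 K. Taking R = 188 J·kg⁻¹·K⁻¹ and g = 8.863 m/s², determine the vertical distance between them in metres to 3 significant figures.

Hypsometric equation: Δz = (R T̄/g) ln(P₁/P₂).
R T̄/g = 188 × 738.2 / 8.863 = 15659 m.
ln(59.2/40.7) = ln(1.4545) = 0.37466.
Δz = 15659 × 0.37466 = 5866.8 m.

Δz ≈ 5870 m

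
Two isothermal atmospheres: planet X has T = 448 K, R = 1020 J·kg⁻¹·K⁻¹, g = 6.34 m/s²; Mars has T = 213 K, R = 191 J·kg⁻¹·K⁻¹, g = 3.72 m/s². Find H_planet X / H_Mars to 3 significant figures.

H_planet X/H_Mars ≈ 6.59

H = RT/g for each body.
H_planet X = 1020 × 448 / 6.34 = 72076 m.
H_Mars = 191 × 213 / 3.72 = 10936 m.
H_planet X/H_Mars = 72076/10936 = 6.5907.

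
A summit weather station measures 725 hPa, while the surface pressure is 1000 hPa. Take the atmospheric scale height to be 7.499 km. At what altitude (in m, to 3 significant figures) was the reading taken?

z ≈ 2410 m

Invert the barometric formula: z = H ln(P₀/P).
P₀/P = 1000/725 = 1.3793; ln(1.3793) = 0.32158.
z = 7499.0 × 0.32158 = 2411.5 m.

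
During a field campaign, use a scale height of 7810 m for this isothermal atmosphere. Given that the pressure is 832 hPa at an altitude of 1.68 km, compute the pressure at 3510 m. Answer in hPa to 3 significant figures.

Between two levels, P₂ = P₁ exp(−Δz/H) with Δz = z₂ − z₁.
Δz = 3510.0 − 1680.0 = 1830.0 m; Δz/H = 1830.0/7810.0 = 0.23431.
P₂ = 832 × exp(−0.23431) = 832 × 0.79112 = 658.21 hPa.

P ≈ 658 hPa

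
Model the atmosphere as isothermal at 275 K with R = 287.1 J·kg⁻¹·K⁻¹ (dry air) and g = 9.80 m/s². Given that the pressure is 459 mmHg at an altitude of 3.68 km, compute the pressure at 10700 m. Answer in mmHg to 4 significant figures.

Scale height: H = RT/g = 287.1 × 275 / 9.80 = 8056.4 m.
Between two levels, P₂ = P₁ exp(−Δz/H) with Δz = z₂ − z₁.
Δz = 10700 − 3680.0 = 7020.0 m; Δz/H = 7020.0/8056.4 = 0.87136.
P₂ = 459 × exp(−0.87136) = 459 × 0.41838 = 192.04 mmHg.

P ≈ 192.0 mmHg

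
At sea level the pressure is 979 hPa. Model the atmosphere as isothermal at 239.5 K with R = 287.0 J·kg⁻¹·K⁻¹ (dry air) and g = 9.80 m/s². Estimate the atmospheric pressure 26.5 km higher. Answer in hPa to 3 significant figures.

P ≈ 22.4 hPa

Scale height: H = RT/g = 287.0 × 239.5 / 9.80 = 7013.9 m.
Barometric formula: P = P₀ exp(−z/H).
z/H = 26500/7013.9 = 3.7782; exp(−3.7782) = 0.022864.
P = 979 × 0.022864 = 22.384 hPa.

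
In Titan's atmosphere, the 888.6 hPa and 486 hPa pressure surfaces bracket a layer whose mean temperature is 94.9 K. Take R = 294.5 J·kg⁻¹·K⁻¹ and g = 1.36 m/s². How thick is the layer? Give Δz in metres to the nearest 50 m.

Hypsometric equation: Δz = (R T̄/g) ln(P₁/P₂).
R T̄/g = 294.5 × 94.9 / 1.36 = 20550 m.
ln(888.6/486) = ln(1.8284) = 0.60344.
Δz = 20550 × 0.60344 = 12401 m.

Δz ≈ 12400 m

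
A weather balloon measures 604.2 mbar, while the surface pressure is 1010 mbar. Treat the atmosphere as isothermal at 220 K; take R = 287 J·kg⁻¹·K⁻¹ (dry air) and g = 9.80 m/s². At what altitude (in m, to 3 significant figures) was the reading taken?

z ≈ 3310 m

Scale height: H = RT/g = 287 × 220 / 9.80 = 6442.9 m.
Invert the barometric formula: z = H ln(P₀/P).
P₀/P = 1010/604.2 = 1.6716; ln(1.6716) = 0.51378.
z = 6442.9 × 0.51378 = 3310.2 m.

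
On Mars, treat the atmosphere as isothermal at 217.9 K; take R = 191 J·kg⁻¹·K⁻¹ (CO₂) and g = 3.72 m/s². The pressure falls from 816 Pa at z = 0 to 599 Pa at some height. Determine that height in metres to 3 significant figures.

z ≈ 3460 m

Scale height: H = RT/g = 191 × 217.9 / 3.72 = 11188 m.
Invert the barometric formula: z = H ln(P₀/P).
P₀/P = 816/599 = 1.3623; ln(1.3623) = 0.30917.
z = 11188 × 0.30917 = 3459.0 m.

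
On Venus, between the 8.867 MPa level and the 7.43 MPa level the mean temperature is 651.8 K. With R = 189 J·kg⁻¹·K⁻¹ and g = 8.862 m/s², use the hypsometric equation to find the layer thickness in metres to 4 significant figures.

Δz ≈ 2458 m

Hypsometric equation: Δz = (R T̄/g) ln(P₁/P₂).
R T̄/g = 189 × 651.8 / 8.862 = 13901 m.
ln(8.867/7.43) = ln(1.1934) = 0.17681.
Δz = 13901 × 0.17681 = 2457.8 m.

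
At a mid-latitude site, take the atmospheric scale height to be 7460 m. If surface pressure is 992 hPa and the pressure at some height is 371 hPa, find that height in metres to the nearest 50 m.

Invert the barometric formula: z = H ln(P₀/P).
P₀/P = 992/371 = 2.6739; ln(2.6739) = 0.98354.
z = 7460.0 × 0.98354 = 7337.2 m.

z ≈ 7350 m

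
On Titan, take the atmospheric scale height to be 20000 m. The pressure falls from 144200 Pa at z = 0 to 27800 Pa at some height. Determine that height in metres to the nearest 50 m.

z ≈ 32900 m

Invert the barometric formula: z = H ln(P₀/P).
P₀/P = 144200/27800 = 5.1871; ln(5.1871) = 1.6462.
z = 20000 × 1.6462 = 32924 m.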